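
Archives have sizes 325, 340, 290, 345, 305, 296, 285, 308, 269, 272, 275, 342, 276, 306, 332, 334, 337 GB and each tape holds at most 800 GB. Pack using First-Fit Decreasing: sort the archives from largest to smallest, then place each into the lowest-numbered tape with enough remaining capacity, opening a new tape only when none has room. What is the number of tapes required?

Sorted descending: 345, 342, 340, 337, 334, 332, 325, 308, 306, 305, 296, 290, 285, 276, 275, 272, 269.
Put 345 GB in tape 1; 455 GB remain.
Put 342 GB in tape 1; 113 GB remain.
Put 340 GB in tape 2; 460 GB remain.
Put 337 GB in tape 2; 123 GB remain.
Put 334 GB in tape 3; 466 GB remain.
Put 332 GB in tape 3; 134 GB remain.
Put 325 GB in tape 4; 475 GB remain.
Put 308 GB in tape 4; 167 GB remain.
Put 306 GB in tape 5; 494 GB remain.
Put 305 GB in tape 5; 189 GB remain.
Put 296 GB in tape 6; 504 GB remain.
Put 290 GB in tape 6; 214 GB remain.
Put 285 GB in tape 7; 515 GB remain.
Put 276 GB in tape 7; 239 GB remain.
Put 275 GB in tape 8; 525 GB remain.
Put 272 GB in tape 8; 253 GB remain.
Put 269 GB in tape 9; 531 GB remain.
Final tapes: [345,342] [340,337] [334,332] [325,308] [306,305] [296,290] [285,276] [275,272] [269].

9 tapes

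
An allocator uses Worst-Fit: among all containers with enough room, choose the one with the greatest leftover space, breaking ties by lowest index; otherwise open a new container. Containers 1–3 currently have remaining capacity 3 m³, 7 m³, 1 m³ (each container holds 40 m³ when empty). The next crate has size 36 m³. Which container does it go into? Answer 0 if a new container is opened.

0

No container has ≥ 36 m³ free, so a new container is opened.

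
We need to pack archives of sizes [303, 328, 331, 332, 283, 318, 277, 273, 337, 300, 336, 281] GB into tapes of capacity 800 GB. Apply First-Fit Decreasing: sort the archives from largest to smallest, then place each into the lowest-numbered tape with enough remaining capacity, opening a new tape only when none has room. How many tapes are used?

6 tapes

Sorted descending: 337, 336, 332, 331, 328, 318, 303, 300, 283, 281, 277, 273.
Put 337 GB in tape 1; 463 GB remain.
Put 336 GB in tape 1; 127 GB remain.
Put 332 GB in tape 2; 468 GB remain.
Put 331 GB in tape 2; 137 GB remain.
Put 328 GB in tape 3; 472 GB remain.
Put 318 GB in tape 3; 154 GB remain.
Put 303 GB in tape 4; 497 GB remain.
Put 300 GB in tape 4; 197 GB remain.
Put 283 GB in tape 5; 517 GB remain.
Put 281 GB in tape 5; 236 GB remain.
Put 277 GB in tape 6; 523 GB remain.
Put 273 GB in tape 6; 250 GB remain.
Final tapes: [337,336] [332,331] [328,318] [303,300] [283,281] [277,273].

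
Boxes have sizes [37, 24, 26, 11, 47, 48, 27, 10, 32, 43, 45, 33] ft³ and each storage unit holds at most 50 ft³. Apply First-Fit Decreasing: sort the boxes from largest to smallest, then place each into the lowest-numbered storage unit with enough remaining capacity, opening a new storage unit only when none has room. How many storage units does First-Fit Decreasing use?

Sorted descending: 48, 47, 45, 43, 37, 33, 32, 27, 26, 24, 11, 10.
48 ft³ → storage unit 1 (remaining 2 ft³)
47 ft³ → storage unit 2 (remaining 3 ft³)
45 ft³ → storage unit 3 (remaining 5 ft³)
43 ft³ → storage unit 4 (remaining 7 ft³)
37 ft³ → storage unit 5 (remaining 13 ft³)
33 ft³ → storage unit 6 (remaining 17 ft³)
32 ft³ → storage unit 7 (remaining 18 ft³)
27 ft³ → storage unit 8 (remaining 23 ft³)
26 ft³ → storage unit 9 (remaining 24 ft³)
24 ft³ → storage unit 9 (remaining 0 ft³)
11 ft³ → storage unit 5 (remaining 2 ft³)
10 ft³ → storage unit 6 (remaining 7 ft³)

9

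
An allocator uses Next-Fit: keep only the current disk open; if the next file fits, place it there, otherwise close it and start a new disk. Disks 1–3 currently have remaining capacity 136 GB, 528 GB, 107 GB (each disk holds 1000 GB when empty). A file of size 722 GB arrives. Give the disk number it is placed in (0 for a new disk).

Next-Fit only looks at disk 3, which has 107 GB free.
722 GB does not fit, so a new disk is opened.

0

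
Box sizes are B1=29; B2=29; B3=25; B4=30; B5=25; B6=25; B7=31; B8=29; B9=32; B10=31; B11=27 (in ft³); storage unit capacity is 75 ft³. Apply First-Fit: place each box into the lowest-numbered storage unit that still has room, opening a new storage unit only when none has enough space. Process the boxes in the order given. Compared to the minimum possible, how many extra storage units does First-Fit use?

1

First-Fit: [29,29] [25,30] [25,25] [31,29] [32,31] [27] → 6 storage units.
Total size 313 ft³; any packing needs at least ⌈313/75⌉ = 5 storage units.
An optimal packing achieves that bound: [32,31] [31,30] [29,29] [29,27] [25,25,25] → 5 storage units.
Excess: 6 − 5 = 1.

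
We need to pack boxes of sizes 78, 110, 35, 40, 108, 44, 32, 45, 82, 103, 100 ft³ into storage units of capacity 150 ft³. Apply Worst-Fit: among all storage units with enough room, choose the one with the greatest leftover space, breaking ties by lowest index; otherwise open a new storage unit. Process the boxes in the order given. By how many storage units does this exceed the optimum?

Worst-Fit: [78,35] [110,40] [108] [44,32,45] [82] [103] [100] → 7 storage units.
Total size 777 ft³; any packing needs at least ⌈777/150⌉ = 6 storage units.
An optimal packing achieves that bound: [110,40] [108,35] [103,45] [100,44] [82,32] [78] → 6 storage units.
Excess: 7 − 6 = 1.

1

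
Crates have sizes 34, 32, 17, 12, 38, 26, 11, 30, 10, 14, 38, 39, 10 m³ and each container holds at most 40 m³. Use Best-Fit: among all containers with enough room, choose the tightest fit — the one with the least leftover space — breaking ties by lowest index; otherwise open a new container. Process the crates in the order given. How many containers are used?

9

container 1: place 34 m³, 6 m³ left
container 2: place 32 m³, 8 m³ left
container 3: place 17 m³, 23 m³ left
container 3: place 12 m³, 11 m³ left
container 4: place 38 m³, 2 m³ left
container 5: place 26 m³, 14 m³ left
container 3: place 11 m³, 0 m³ left
container 6: place 30 m³, 10 m³ left
container 6: place 10 m³, 0 m³ left
container 5: place 14 m³, 0 m³ left
container 7: place 38 m³, 2 m³ left
container 8: place 39 m³, 1 m³ left
container 9: place 10 m³, 30 m³ left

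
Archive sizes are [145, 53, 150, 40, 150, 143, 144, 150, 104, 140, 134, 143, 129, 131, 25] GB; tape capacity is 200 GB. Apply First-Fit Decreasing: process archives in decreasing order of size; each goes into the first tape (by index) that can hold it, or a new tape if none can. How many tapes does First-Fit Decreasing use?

12

Sorted descending: 150, 150, 150, 145, 144, 143, 143, 140, 134, 131, 129, 104, 53, 40, 25.
tape 1: place 150 GB, 50 GB left
tape 2: place 150 GB, 50 GB left
tape 3: place 150 GB, 50 GB left
tape 4: place 145 GB, 55 GB left
tape 5: place 144 GB, 56 GB left
tape 6: place 143 GB, 57 GB left
tape 7: place 143 GB, 57 GB left
tape 8: place 140 GB, 60 GB left
tape 9: place 134 GB, 66 GB left
tape 10: place 131 GB, 69 GB left
tape 11: place 129 GB, 71 GB left
tape 12: place 104 GB, 96 GB left
tape 4: place 53 GB, 2 GB left
tape 1: place 40 GB, 10 GB left
tape 2: place 25 GB, 25 GB left
Final tapes: [150,40] [150,25] [150] [145,53] [144] [143] [143] [140] [134] [131] [129] [104].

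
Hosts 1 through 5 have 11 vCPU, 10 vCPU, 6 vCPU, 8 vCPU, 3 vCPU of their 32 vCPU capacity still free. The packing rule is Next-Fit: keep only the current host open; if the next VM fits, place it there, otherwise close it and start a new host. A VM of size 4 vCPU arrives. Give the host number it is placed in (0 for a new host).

0

Next-Fit only looks at host 5, which has 3 vCPU free.
4 vCPU does not fit, so a new host is opened.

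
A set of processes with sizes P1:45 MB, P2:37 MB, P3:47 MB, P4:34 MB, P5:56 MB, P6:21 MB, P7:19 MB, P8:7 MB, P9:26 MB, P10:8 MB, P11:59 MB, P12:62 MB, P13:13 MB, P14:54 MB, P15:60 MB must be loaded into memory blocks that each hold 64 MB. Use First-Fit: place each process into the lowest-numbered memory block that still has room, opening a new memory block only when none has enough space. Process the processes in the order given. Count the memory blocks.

memory block 1: place P1 (45 MB), 19 MB left
memory block 2: place P2 (37 MB), 27 MB left
memory block 3: place P3 (47 MB), 17 MB left
memory block 4: place P4 (34 MB), 30 MB left
memory block 5: place P5 (56 MB), 8 MB left
memory block 2: place P6 (21 MB), 6 MB left
memory block 1: place P7 (19 MB), 0 MB left
memory block 3: place P8 (7 MB), 10 MB left
memory block 4: place P9 (26 MB), 4 MB left
memory block 3: place P10 (8 MB), 2 MB left
memory block 6: place P11 (59 MB), 5 MB left
memory block 7: place P12 (62 MB), 2 MB left
memory block 8: place P13 (13 MB), 51 MB left
memory block 9: place P14 (54 MB), 10 MB left
memory block 10: place P15 (60 MB), 4 MB left

10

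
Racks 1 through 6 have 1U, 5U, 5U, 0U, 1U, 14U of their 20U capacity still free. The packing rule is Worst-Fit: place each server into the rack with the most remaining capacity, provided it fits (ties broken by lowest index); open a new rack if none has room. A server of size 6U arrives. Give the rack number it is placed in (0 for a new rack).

6

Racks with room: rack 6 (14U).
Most room is rack 6 with 14U free.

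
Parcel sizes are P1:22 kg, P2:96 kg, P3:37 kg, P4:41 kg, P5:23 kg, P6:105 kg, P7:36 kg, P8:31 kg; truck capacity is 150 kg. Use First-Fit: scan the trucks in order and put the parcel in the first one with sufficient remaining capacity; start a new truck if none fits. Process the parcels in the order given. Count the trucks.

3

P1 (22 kg) → truck 1 (remaining 128 kg)
P2 (96 kg) → truck 1 (remaining 32 kg)
P3 (37 kg) → truck 2 (remaining 113 kg)
P4 (41 kg) → truck 2 (remaining 72 kg)
P5 (23 kg) → truck 1 (remaining 9 kg)
P6 (105 kg) → truck 3 (remaining 45 kg)
P7 (36 kg) → truck 2 (remaining 36 kg)
P8 (31 kg) → truck 2 (remaining 5 kg)
Final trucks: [22,96,23] [37,41,36,31] [105].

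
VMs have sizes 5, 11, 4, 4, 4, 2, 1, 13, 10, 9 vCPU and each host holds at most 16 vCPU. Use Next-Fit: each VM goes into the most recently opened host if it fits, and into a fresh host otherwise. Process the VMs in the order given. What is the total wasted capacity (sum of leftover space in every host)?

Put 5 vCPU in host 1; 11 vCPU remain.
Put 11 vCPU in host 1; 0 vCPU remain.
Put 4 vCPU in host 2; 12 vCPU remain.
Put 4 vCPU in host 2; 8 vCPU remain.
Put 4 vCPU in host 2; 4 vCPU remain.
Put 2 vCPU in host 2; 2 vCPU remain.
Put 1 vCPU in host 2; 1 vCPU remain.
Put 13 vCPU in host 3; 3 vCPU remain.
Put 10 vCPU in host 4; 6 vCPU remain.
Put 9 vCPU in host 5; 7 vCPU remain.
5 hosts × 16 vCPU = 80 vCPU; used 63 vCPU; unused 17 vCPU.

17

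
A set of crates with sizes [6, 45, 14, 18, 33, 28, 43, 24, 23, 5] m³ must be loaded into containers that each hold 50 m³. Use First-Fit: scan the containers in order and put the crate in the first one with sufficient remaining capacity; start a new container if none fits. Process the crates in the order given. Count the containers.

6 m³ → container 1 (remaining 44 m³)
45 m³ → container 2 (remaining 5 m³)
14 m³ → container 1 (remaining 30 m³)
18 m³ → container 1 (remaining 12 m³)
33 m³ → container 3 (remaining 17 m³)
28 m³ → container 4 (remaining 22 m³)
43 m³ → container 5 (remaining 7 m³)
24 m³ → container 6 (remaining 26 m³)
23 m³ → container 6 (remaining 3 m³)
5 m³ → container 1 (remaining 7 m³)

6 containers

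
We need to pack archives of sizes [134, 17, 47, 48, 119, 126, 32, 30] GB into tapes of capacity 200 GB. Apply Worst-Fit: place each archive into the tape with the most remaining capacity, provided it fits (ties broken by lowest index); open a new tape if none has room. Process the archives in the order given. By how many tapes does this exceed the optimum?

0

Worst-Fit: [134,17,47] [48,119] [126,32,30] → 3 tapes.
Total size 553 GB; any packing needs at least ⌈553/200⌉ = 3 tapes.
So 3 is already optimal.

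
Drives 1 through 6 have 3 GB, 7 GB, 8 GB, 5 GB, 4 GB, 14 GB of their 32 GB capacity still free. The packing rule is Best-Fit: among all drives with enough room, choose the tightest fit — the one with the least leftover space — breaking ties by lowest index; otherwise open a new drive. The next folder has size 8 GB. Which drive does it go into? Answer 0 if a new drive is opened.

Drives with room: drive 3 (8 GB), drive 6 (14 GB).
Tightest fit is drive 3 with 8 GB free.

3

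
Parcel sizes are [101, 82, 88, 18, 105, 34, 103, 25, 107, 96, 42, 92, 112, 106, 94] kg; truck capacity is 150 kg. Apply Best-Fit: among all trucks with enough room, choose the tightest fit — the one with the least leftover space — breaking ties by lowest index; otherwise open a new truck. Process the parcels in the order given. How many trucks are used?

11

truck 1: place 101 kg, 49 kg left
truck 2: place 82 kg, 68 kg left
truck 3: place 88 kg, 62 kg left
truck 1: place 18 kg, 31 kg left
truck 4: place 105 kg, 45 kg left
truck 4: place 34 kg, 11 kg left
truck 5: place 103 kg, 47 kg left
truck 1: place 25 kg, 6 kg left
truck 6: place 107 kg, 43 kg left
truck 7: place 96 kg, 54 kg left
truck 6: place 42 kg, 1 kg left
truck 8: place 92 kg, 58 kg left
truck 9: place 112 kg, 38 kg left
truck 10: place 106 kg, 44 kg left
truck 11: place 94 kg, 56 kg left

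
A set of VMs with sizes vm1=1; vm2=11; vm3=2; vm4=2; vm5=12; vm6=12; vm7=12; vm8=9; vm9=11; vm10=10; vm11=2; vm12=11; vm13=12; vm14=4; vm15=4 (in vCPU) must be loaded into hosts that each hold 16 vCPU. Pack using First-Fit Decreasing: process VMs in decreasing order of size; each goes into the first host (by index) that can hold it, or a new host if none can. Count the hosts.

Sorted descending: 12, 12, 12, 12, 11, 11, 11, 10, 9, 4, 4, 2, 2, 2, 1.
12 vCPU → host 1 (remaining 4 vCPU)
12 vCPU → host 2 (remaining 4 vCPU)
12 vCPU → host 3 (remaining 4 vCPU)
12 vCPU → host 4 (remaining 4 vCPU)
11 vCPU → host 5 (remaining 5 vCPU)
11 vCPU → host 6 (remaining 5 vCPU)
11 vCPU → host 7 (remaining 5 vCPU)
10 vCPU → host 8 (remaining 6 vCPU)
9 vCPU → host 9 (remaining 7 vCPU)
4 vCPU → host 1 (remaining 0 vCPU)
4 vCPU → host 2 (remaining 0 vCPU)
2 vCPU → host 3 (remaining 2 vCPU)
2 vCPU → host 3 (remaining 0 vCPU)
2 vCPU → host 4 (remaining 2 vCPU)
1 vCPU → host 4 (remaining 1 vCPU)

9 hosts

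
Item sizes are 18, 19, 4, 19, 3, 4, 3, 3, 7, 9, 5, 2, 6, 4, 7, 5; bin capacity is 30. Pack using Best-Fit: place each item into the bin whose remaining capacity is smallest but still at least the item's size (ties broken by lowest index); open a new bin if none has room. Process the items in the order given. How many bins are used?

Put 18 in bin 1; 12 remain.
Put 19 in bin 2; 11 remain.
Put 4 in bin 2; 7 remain.
Put 19 in bin 3; 11 remain.
Put 3 in bin 2; 4 remain.
Put 4 in bin 2; 0 remain.
Put 3 in bin 3; 8 remain.
Put 3 in bin 3; 5 remain.
Put 7 in bin 1; 5 remain.
Put 9 in bin 4; 21 remain.
Put 5 in bin 1; 0 remain.
Put 2 in bin 3; 3 remain.
Put 6 in bin 4; 15 remain.
Put 4 in bin 4; 11 remain.
Put 7 in bin 4; 4 remain.
Put 5 in bin 5; 25 remain.
Final bins: [18,7,5] [19,4,3,4] [19,3,3,2] [9,6,4,7] [5].

5 bins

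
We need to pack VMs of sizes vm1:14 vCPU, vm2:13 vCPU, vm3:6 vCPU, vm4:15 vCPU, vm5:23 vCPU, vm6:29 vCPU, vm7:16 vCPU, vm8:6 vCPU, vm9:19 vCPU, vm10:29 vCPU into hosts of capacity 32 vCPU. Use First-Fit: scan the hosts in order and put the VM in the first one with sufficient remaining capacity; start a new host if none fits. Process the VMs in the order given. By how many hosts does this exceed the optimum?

1

First-Fit: [14,13] [6,15,6] [23] [29] [16] [19] [29] → 7 hosts.
Total size 170 vCPU; any packing needs at least ⌈170/32⌉ = 6 hosts.
An optimal packing achieves that bound: [29] [29] [23,6] [19,13] [16,15] [14,6] → 6 hosts.
Excess: 7 − 6 = 1.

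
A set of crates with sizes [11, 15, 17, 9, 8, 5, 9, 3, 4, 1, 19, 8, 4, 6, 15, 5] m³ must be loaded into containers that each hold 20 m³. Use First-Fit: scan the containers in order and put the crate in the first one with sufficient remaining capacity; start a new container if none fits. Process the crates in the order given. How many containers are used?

Put 11 m³ in container 1; 9 m³ remain.
Put 15 m³ in container 2; 5 m³ remain.
Put 17 m³ in container 3; 3 m³ remain.
Put 9 m³ in container 1; 0 m³ remain.
Put 8 m³ in container 4; 12 m³ remain.
Put 5 m³ in container 2; 0 m³ remain.
Put 9 m³ in container 4; 3 m³ remain.
Put 3 m³ in container 3; 0 m³ remain.
Put 4 m³ in container 5; 16 m³ remain.
Put 1 m³ in container 4; 2 m³ remain.
Put 19 m³ in container 6; 1 m³ remain.
Put 8 m³ in container 5; 8 m³ remain.
Put 4 m³ in container 5; 4 m³ remain.
Put 6 m³ in container 7; 14 m³ remain.
Put 15 m³ in container 8; 5 m³ remain.
Put 5 m³ in container 7; 9 m³ remain.

8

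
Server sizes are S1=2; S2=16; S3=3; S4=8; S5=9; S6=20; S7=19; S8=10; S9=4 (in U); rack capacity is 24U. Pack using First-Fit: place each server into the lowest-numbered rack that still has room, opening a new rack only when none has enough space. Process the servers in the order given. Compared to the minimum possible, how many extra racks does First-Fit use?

First-Fit: [2,16,3] [8,9,4] [20] [19] [10] → 5 racks.
Total size 91U; any packing needs at least ⌈91/24⌉ = 4 racks.
An optimal packing achieves that bound: [20,4] [19,3,2] [16,8] [10,9] → 4 racks.
Excess: 5 − 4 = 1.

1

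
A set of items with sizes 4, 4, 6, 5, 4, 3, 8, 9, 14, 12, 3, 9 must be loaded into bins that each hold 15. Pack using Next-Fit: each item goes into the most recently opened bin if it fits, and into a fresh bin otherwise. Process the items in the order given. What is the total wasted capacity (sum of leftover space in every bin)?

bin 1: place 4, 11 left
bin 1: place 4, 7 left
bin 1: place 6, 1 left
bin 2: place 5, 10 left
bin 2: place 4, 6 left
bin 2: place 3, 3 left
bin 3: place 8, 7 left
bin 4: place 9, 6 left
bin 5: place 14, 1 left
bin 6: place 12, 3 left
bin 6: place 3, 0 left
bin 7: place 9, 6 left
7 bins × 15 = 105; used 81; unused 24.

24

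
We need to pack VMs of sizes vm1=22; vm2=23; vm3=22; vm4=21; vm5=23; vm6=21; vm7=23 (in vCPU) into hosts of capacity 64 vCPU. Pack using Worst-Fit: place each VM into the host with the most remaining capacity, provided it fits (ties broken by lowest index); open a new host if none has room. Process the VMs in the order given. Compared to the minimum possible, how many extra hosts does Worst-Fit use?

Worst-Fit: [22,23] [22,21] [23,21] [23] → 4 hosts.
Total size 155 vCPU; any packing needs at least ⌈155/64⌉ = 3 hosts.
An optimal packing achieves that bound: [23,23] [23,22] [22,21,21] → 3 hosts.
Excess: 4 − 3 = 1.

1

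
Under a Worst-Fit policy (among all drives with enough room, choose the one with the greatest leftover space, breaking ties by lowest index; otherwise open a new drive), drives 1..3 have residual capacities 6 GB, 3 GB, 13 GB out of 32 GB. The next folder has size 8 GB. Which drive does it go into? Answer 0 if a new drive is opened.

Drives with room: drive 3 (13 GB).
Most room is drive 3 with 13 GB free.

3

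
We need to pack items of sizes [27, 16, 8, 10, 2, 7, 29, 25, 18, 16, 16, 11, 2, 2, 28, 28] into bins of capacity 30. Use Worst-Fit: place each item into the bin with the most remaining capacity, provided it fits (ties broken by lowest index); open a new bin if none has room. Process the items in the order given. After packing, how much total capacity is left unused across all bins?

55

bin 1: place 27, 3 left
bin 2: place 16, 14 left
bin 2: place 8, 6 left
bin 3: place 10, 20 left
bin 3: place 2, 18 left
bin 3: place 7, 11 left
bin 4: place 29, 1 left
bin 5: place 25, 5 left
bin 6: place 18, 12 left
bin 7: place 16, 14 left
bin 8: place 16, 14 left
bin 7: place 11, 3 left
bin 8: place 2, 12 left
bin 6: place 2, 10 left
bin 9: place 28, 2 left
bin 10: place 28, 2 left
10 bins × 30 = 300; used 245; unused 55.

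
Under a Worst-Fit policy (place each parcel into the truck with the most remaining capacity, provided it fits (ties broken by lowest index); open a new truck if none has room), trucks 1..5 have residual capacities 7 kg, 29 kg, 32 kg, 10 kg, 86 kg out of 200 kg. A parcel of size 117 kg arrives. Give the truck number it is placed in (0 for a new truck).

No truck has ≥ 117 kg free, so a new truck is opened.

0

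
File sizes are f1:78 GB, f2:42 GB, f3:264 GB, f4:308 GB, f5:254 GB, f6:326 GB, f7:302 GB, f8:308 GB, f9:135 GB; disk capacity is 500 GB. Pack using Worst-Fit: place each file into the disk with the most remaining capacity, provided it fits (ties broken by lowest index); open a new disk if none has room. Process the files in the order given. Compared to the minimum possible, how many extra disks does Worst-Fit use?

Worst-Fit: [78,42,264] [308] [254,135] [326] [302] [308] → 6 disks.
6 files exceed 250 GB (half the capacity), and no two of those can share a disk, so at least 6 disks are needed.
So 6 is already optimal.

0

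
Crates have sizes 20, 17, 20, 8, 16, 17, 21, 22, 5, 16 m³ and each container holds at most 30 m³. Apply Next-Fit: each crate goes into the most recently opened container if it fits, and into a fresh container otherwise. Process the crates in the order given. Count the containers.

Put 20 m³ in container 1; 10 m³ remain.
Put 17 m³ in container 2; 13 m³ remain.
Put 20 m³ in container 3; 10 m³ remain.
Put 8 m³ in container 3; 2 m³ remain.
Put 16 m³ in container 4; 14 m³ remain.
Put 17 m³ in container 5; 13 m³ remain.
Put 21 m³ in container 6; 9 m³ remain.
Put 22 m³ in container 7; 8 m³ remain.
Put 5 m³ in container 7; 3 m³ remain.
Put 16 m³ in container 8; 14 m³ remain.

8 containers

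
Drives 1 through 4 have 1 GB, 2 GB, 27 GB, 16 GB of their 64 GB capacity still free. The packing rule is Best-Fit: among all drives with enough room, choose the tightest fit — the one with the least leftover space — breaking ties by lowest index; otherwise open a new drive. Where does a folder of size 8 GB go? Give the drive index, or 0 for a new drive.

Drives with room: drive 3 (27 GB), drive 4 (16 GB).
Tightest fit is drive 4 with 16 GB free.

4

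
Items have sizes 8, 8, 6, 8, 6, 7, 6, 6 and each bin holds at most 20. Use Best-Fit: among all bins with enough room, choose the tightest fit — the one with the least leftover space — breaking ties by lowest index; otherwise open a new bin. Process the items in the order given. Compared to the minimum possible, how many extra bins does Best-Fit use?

0

Best-Fit: [8,8] [6,8,6] [7,6,6] → 3 bins.
Total size 55; any packing needs at least ⌈55/20⌉ = 3 bins.
So 3 is already optimal.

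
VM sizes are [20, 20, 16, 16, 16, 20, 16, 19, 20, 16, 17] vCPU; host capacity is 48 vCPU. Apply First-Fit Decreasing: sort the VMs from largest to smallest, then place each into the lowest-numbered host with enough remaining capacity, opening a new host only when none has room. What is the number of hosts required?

5

Sorted descending: 20, 20, 20, 20, 19, 17, 16, 16, 16, 16, 16.
20 vCPU → host 1 (remaining 28 vCPU)
20 vCPU → host 1 (remaining 8 vCPU)
20 vCPU → host 2 (remaining 28 vCPU)
20 vCPU → host 2 (remaining 8 vCPU)
19 vCPU → host 3 (remaining 29 vCPU)
17 vCPU → host 3 (remaining 12 vCPU)
16 vCPU → host 4 (remaining 32 vCPU)
16 vCPU → host 4 (remaining 16 vCPU)
16 vCPU → host 4 (remaining 0 vCPU)
16 vCPU → host 5 (remaining 32 vCPU)
16 vCPU → host 5 (remaining 16 vCPU)
Final hosts: [20,20] [20,20] [19,17] [16,16,16] [16,16].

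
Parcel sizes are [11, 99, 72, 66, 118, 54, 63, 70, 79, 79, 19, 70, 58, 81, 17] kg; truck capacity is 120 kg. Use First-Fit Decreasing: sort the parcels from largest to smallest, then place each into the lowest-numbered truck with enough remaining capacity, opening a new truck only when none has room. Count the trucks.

11

Sorted descending: 118, 99, 81, 79, 79, 72, 70, 70, 66, 63, 58, 54, 19, 17, 11.
Put 118 kg in truck 1; 2 kg remain.
Put 99 kg in truck 2; 21 kg remain.
Put 81 kg in truck 3; 39 kg remain.
Put 79 kg in truck 4; 41 kg remain.
Put 79 kg in truck 5; 41 kg remain.
Put 72 kg in truck 6; 48 kg remain.
Put 70 kg in truck 7; 50 kg remain.
Put 70 kg in truck 8; 50 kg remain.
Put 66 kg in truck 9; 54 kg remain.
Put 63 kg in truck 10; 57 kg remain.
Put 58 kg in truck 11; 62 kg remain.
Put 54 kg in truck 9; 0 kg remain.
Put 19 kg in truck 2; 2 kg remain.
Put 17 kg in truck 3; 22 kg remain.
Put 11 kg in truck 3; 11 kg remain.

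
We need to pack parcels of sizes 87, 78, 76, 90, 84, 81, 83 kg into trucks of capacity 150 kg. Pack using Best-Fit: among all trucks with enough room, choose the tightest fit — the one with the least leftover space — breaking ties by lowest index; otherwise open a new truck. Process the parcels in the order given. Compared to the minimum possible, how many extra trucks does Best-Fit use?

0

Best-Fit: [87] [78] [76] [90] [84] [81] [83] → 7 trucks.
7 parcels exceed 75 kg (half the capacity), and no two of those can share a truck, so at least 7 trucks are needed.
So 7 is already optimal.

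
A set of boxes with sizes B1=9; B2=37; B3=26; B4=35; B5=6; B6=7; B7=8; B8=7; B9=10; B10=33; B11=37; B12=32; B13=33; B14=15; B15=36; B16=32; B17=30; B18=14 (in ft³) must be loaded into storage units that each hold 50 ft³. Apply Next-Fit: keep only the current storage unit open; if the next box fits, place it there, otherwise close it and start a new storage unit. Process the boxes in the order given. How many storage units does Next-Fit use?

11 storage units

B1 (9 ft³) → storage unit 1 (remaining 41 ft³)
B2 (37 ft³) → storage unit 1 (remaining 4 ft³)
B3 (26 ft³) → storage unit 2 (remaining 24 ft³)
B4 (35 ft³) → storage unit 3 (remaining 15 ft³)
B5 (6 ft³) → storage unit 3 (remaining 9 ft³)
B6 (7 ft³) → storage unit 3 (remaining 2 ft³)
B7 (8 ft³) → storage unit 4 (remaining 42 ft³)
B8 (7 ft³) → storage unit 4 (remaining 35 ft³)
B9 (10 ft³) → storage unit 4 (remaining 25 ft³)
B10 (33 ft³) → storage unit 5 (remaining 17 ft³)
B11 (37 ft³) → storage unit 6 (remaining 13 ft³)
B12 (32 ft³) → storage unit 7 (remaining 18 ft³)
B13 (33 ft³) → storage unit 8 (remaining 17 ft³)
B14 (15 ft³) → storage unit 8 (remaining 2 ft³)
B15 (36 ft³) → storage unit 9 (remaining 14 ft³)
B16 (32 ft³) → storage unit 10 (remaining 18 ft³)
B17 (30 ft³) → storage unit 11 (remaining 20 ft³)
B18 (14 ft³) → storage unit 11 (remaining 6 ft³)
Final storage units: [9,37] [26] [35,6,7] [8,7,10] [33] [37] [32] [33,15] [36] [32] [30,14].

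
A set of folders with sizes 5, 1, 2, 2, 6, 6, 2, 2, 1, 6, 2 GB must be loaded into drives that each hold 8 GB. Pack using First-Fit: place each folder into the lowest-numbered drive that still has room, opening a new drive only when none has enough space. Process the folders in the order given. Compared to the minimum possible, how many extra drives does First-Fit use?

First-Fit: [5,1,2] [2,6] [6,2] [2,1,2] [6] → 5 drives.
Total size 35 GB; any packing needs at least ⌈35/8⌉ = 5 drives.
So 5 is already optimal.

0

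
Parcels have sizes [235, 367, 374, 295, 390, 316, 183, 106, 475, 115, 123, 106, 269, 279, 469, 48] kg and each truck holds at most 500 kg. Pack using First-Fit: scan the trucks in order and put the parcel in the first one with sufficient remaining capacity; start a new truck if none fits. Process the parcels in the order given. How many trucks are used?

truck 1: place 235 kg, 265 kg left
truck 2: place 367 kg, 133 kg left
truck 3: place 374 kg, 126 kg left
truck 4: place 295 kg, 205 kg left
truck 5: place 390 kg, 110 kg left
truck 6: place 316 kg, 184 kg left
truck 1: place 183 kg, 82 kg left
truck 2: place 106 kg, 27 kg left
truck 7: place 475 kg, 25 kg left
truck 3: place 115 kg, 11 kg left
truck 4: place 123 kg, 82 kg left
truck 5: place 106 kg, 4 kg left
truck 8: place 269 kg, 231 kg left
truck 9: place 279 kg, 221 kg left
truck 10: place 469 kg, 31 kg left
truck 1: place 48 kg, 34 kg left

10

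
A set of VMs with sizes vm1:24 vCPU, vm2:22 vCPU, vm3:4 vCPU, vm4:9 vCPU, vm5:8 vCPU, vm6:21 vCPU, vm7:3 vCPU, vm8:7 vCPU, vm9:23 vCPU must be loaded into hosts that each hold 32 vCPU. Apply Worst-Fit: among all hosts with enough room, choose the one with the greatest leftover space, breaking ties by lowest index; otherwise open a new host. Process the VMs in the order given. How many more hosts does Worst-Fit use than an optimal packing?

1

Worst-Fit: [24] [22,4] [9,8,3,7] [21] [23] → 5 hosts.
Total size 121 vCPU; any packing needs at least ⌈121/32⌉ = 4 hosts.
An optimal packing achieves that bound: [24,8] [23,9] [22,7,3] [21,4] → 4 hosts.
Excess: 5 − 4 = 1.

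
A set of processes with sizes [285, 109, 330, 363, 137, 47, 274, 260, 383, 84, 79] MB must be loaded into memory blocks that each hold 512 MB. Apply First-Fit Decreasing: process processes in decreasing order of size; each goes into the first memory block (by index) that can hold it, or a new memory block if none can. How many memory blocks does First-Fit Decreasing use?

Sorted descending: 383, 363, 330, 285, 274, 260, 137, 109, 84, 79, 47.
383 MB → memory block 1 (remaining 129 MB)
363 MB → memory block 2 (remaining 149 MB)
330 MB → memory block 3 (remaining 182 MB)
285 MB → memory block 4 (remaining 227 MB)
274 MB → memory block 5 (remaining 238 MB)
260 MB → memory block 6 (remaining 252 MB)
137 MB → memory block 2 (remaining 12 MB)
109 MB → memory block 1 (remaining 20 MB)
84 MB → memory block 3 (remaining 98 MB)
79 MB → memory block 3 (remaining 19 MB)
47 MB → memory block 4 (remaining 180 MB)
Final memory blocks: [383,109] [363,137] [330,84,79] [285,47] [274] [260].

6 memory blocks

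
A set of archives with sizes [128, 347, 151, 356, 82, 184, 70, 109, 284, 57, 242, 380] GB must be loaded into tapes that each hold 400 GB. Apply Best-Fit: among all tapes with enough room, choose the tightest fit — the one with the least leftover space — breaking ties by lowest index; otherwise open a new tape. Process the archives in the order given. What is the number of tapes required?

7

tape 1: place 128 GB, 272 GB left
tape 2: place 347 GB, 53 GB left
tape 1: place 151 GB, 121 GB left
tape 3: place 356 GB, 44 GB left
tape 1: place 82 GB, 39 GB left
tape 4: place 184 GB, 216 GB left
tape 4: place 70 GB, 146 GB left
tape 4: place 109 GB, 37 GB left
tape 5: place 284 GB, 116 GB left
tape 5: place 57 GB, 59 GB left
tape 6: place 242 GB, 158 GB left
tape 7: place 380 GB, 20 GB left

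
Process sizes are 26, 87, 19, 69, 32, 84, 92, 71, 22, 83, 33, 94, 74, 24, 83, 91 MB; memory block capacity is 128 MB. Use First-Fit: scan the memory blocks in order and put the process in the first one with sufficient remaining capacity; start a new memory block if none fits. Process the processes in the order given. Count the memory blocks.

10 memory blocks

Put 26 MB in memory block 1; 102 MB remain.
Put 87 MB in memory block 1; 15 MB remain.
Put 19 MB in memory block 2; 109 MB remain.
Put 69 MB in memory block 2; 40 MB remain.
Put 32 MB in memory block 2; 8 MB remain.
Put 84 MB in memory block 3; 44 MB remain.
Put 92 MB in memory block 4; 36 MB remain.
Put 71 MB in memory block 5; 57 MB remain.
Put 22 MB in memory block 3; 22 MB remain.
Put 83 MB in memory block 6; 45 MB remain.
Put 33 MB in memory block 4; 3 MB remain.
Put 94 MB in memory block 7; 34 MB remain.
Put 74 MB in memory block 8; 54 MB remain.
Put 24 MB in memory block 5; 33 MB remain.
Put 83 MB in memory block 9; 45 MB remain.
Put 91 MB in memory block 10; 37 MB remain.
Final memory blocks: [26,87] [19,69,32] [84,22] [92,33] [71,24] [83] [94] [74] [83] [91].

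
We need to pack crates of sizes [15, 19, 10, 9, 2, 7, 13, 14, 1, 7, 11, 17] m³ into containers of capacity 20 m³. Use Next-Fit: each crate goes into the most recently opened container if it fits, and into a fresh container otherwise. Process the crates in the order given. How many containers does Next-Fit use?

15 m³ → container 1 (remaining 5 m³)
19 m³ → container 2 (remaining 1 m³)
10 m³ → container 3 (remaining 10 m³)
9 m³ → container 3 (remaining 1 m³)
2 m³ → container 4 (remaining 18 m³)
7 m³ → container 4 (remaining 11 m³)
13 m³ → container 5 (remaining 7 m³)
14 m³ → container 6 (remaining 6 m³)
1 m³ → container 6 (remaining 5 m³)
7 m³ → container 7 (remaining 13 m³)
11 m³ → container 7 (remaining 2 m³)
17 m³ → container 8 (remaining 3 m³)

8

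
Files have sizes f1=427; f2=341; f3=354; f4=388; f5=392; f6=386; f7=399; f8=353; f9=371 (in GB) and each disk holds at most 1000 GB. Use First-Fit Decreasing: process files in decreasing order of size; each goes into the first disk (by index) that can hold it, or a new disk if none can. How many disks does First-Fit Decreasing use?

Sorted descending: 427, 399, 392, 388, 386, 371, 354, 353, 341.
427 GB → disk 1 (remaining 573 GB)
399 GB → disk 1 (remaining 174 GB)
392 GB → disk 2 (remaining 608 GB)
388 GB → disk 2 (remaining 220 GB)
386 GB → disk 3 (remaining 614 GB)
371 GB → disk 3 (remaining 243 GB)
354 GB → disk 4 (remaining 646 GB)
353 GB → disk 4 (remaining 293 GB)
341 GB → disk 5 (remaining 659 GB)

5 disks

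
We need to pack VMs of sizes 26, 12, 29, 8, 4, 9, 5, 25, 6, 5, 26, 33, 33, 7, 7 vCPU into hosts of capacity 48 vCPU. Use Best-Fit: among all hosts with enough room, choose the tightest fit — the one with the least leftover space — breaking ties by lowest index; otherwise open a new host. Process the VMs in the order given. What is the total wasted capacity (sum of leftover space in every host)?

53

26 vCPU → host 1 (remaining 22 vCPU)
12 vCPU → host 1 (remaining 10 vCPU)
29 vCPU → host 2 (remaining 19 vCPU)
8 vCPU → host 1 (remaining 2 vCPU)
4 vCPU → host 2 (remaining 15 vCPU)
9 vCPU → host 2 (remaining 6 vCPU)
5 vCPU → host 2 (remaining 1 vCPU)
25 vCPU → host 3 (remaining 23 vCPU)
6 vCPU → host 3 (remaining 17 vCPU)
5 vCPU → host 3 (remaining 12 vCPU)
26 vCPU → host 4 (remaining 22 vCPU)
33 vCPU → host 5 (remaining 15 vCPU)
33 vCPU → host 6 (remaining 15 vCPU)
7 vCPU → host 3 (remaining 5 vCPU)
7 vCPU → host 5 (remaining 8 vCPU)
6 hosts × 48 vCPU = 288 vCPU; used 235 vCPU; unused 53 vCPU.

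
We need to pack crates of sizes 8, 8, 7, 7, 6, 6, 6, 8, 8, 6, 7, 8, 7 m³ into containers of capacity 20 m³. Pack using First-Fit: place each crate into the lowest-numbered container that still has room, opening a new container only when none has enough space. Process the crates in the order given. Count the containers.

container 1: place 8 m³, 12 m³ left
container 1: place 8 m³, 4 m³ left
container 2: place 7 m³, 13 m³ left
container 2: place 7 m³, 6 m³ left
container 2: place 6 m³, 0 m³ left
container 3: place 6 m³, 14 m³ left
container 3: place 6 m³, 8 m³ left
container 3: place 8 m³, 0 m³ left
container 4: place 8 m³, 12 m³ left
container 4: place 6 m³, 6 m³ left
container 5: place 7 m³, 13 m³ left
container 5: place 8 m³, 5 m³ left
container 6: place 7 m³, 13 m³ left

6 containers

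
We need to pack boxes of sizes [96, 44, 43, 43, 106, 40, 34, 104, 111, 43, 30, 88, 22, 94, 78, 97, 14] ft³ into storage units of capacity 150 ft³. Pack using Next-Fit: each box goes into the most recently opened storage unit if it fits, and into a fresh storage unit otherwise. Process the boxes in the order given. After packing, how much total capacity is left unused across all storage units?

storage unit 1: place 96 ft³, 54 ft³ left
storage unit 1: place 44 ft³, 10 ft³ left
storage unit 2: place 43 ft³, 107 ft³ left
storage unit 2: place 43 ft³, 64 ft³ left
storage unit 3: place 106 ft³, 44 ft³ left
storage unit 3: place 40 ft³, 4 ft³ left
storage unit 4: place 34 ft³, 116 ft³ left
storage unit 4: place 104 ft³, 12 ft³ left
storage unit 5: place 111 ft³, 39 ft³ left
storage unit 6: place 43 ft³, 107 ft³ left
storage unit 6: place 30 ft³, 77 ft³ left
storage unit 7: place 88 ft³, 62 ft³ left
storage unit 7: place 22 ft³, 40 ft³ left
storage unit 8: place 94 ft³, 56 ft³ left
storage unit 9: place 78 ft³, 72 ft³ left
storage unit 10: place 97 ft³, 53 ft³ left
storage unit 10: place 14 ft³, 39 ft³ left
10 storage units × 150 ft³ = 1500 ft³; used 1087 ft³; unused 413 ft³.

413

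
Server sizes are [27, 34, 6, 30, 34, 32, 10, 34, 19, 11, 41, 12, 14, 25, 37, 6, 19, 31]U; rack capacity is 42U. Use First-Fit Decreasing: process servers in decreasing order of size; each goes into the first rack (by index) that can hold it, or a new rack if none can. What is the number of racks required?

Sorted descending: 41, 37, 34, 34, 34, 32, 31, 30, 27, 25, 19, 19, 14, 12, 11, 10, 6, 6.
rack 1: place 41U, 1U left
rack 2: place 37U, 5U left
rack 3: place 34U, 8U left
rack 4: place 34U, 8U left
rack 5: place 34U, 8U left
rack 6: place 32U, 10U left
rack 7: place 31U, 11U left
rack 8: place 30U, 12U left
rack 9: place 27U, 15U left
rack 10: place 25U, 17U left
rack 11: place 19U, 23U left
rack 11: place 19U, 4U left
rack 9: place 14U, 1U left
rack 8: place 12U, 0U left
rack 7: place 11U, 0U left
rack 6: place 10U, 0U left
rack 3: place 6U, 2U left
rack 4: place 6U, 2U left

11 racks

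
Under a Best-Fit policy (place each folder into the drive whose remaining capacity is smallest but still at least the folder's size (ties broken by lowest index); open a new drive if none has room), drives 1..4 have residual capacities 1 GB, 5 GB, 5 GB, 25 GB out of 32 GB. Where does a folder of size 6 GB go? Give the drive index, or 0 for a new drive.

Drives with room: drive 4 (25 GB).
Tightest fit is drive 4 with 25 GB free.

4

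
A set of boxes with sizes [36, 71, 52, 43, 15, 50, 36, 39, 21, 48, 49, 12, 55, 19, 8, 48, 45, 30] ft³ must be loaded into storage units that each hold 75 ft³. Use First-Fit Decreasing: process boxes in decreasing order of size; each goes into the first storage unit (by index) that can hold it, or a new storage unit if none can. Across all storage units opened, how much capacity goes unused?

148

Sorted descending: 71, 55, 52, 50, 49, 48, 48, 45, 43, 39, 36, 36, 30, 21, 19, 15, 12, 8.
Put 71 ft³ in storage unit 1; 4 ft³ remain.
Put 55 ft³ in storage unit 2; 20 ft³ remain.
Put 52 ft³ in storage unit 3; 23 ft³ remain.
Put 50 ft³ in storage unit 4; 25 ft³ remain.
Put 49 ft³ in storage unit 5; 26 ft³ remain.
Put 48 ft³ in storage unit 6; 27 ft³ remain.
Put 48 ft³ in storage unit 7; 27 ft³ remain.
Put 45 ft³ in storage unit 8; 30 ft³ remain.
Put 43 ft³ in storage unit 9; 32 ft³ remain.
Put 39 ft³ in storage unit 10; 36 ft³ remain.
Put 36 ft³ in storage unit 10; 0 ft³ remain.
Put 36 ft³ in storage unit 11; 39 ft³ remain.
Put 30 ft³ in storage unit 8; 0 ft³ remain.
Put 21 ft³ in storage unit 3; 2 ft³ remain.
Put 19 ft³ in storage unit 2; 1 ft³ remain.
Put 15 ft³ in storage unit 4; 10 ft³ remain.
Put 12 ft³ in storage unit 5; 14 ft³ remain.
Put 8 ft³ in storage unit 4; 2 ft³ remain.
11 storage units × 75 ft³ = 825 ft³; used 677 ft³; unused 148 ft³.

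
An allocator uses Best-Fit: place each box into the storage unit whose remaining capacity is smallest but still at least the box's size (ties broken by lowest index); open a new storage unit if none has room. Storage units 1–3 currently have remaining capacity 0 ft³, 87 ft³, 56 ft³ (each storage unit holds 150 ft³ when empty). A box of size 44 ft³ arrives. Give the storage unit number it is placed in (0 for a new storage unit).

3

Storage units with room: storage unit 2 (87 ft³), storage unit 3 (56 ft³).
Tightest fit is storage unit 3 with 56 ft³ free.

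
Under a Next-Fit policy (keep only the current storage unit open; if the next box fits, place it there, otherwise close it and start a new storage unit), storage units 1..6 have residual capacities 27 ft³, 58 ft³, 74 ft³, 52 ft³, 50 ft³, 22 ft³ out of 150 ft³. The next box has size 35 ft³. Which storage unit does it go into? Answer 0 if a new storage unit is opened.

0

Next-Fit only looks at storage unit 6, which has 22 ft³ free.
35 ft³ does not fit, so a new storage unit is opened.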